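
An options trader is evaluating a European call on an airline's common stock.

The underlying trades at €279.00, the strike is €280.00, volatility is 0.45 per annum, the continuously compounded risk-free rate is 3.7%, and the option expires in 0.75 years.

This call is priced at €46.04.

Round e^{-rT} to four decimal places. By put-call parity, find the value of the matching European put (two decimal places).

exp(−rT) = exp(−0.037·0.75) = 0.9726
Put-call parity: C − P = S − K·e^(−rT) = 279 − 280·0.9726 = 279 − 272.3280 = 6.6720
P = C − (C − P) = 46.04 − (6.6720) = 39.3680

€39.37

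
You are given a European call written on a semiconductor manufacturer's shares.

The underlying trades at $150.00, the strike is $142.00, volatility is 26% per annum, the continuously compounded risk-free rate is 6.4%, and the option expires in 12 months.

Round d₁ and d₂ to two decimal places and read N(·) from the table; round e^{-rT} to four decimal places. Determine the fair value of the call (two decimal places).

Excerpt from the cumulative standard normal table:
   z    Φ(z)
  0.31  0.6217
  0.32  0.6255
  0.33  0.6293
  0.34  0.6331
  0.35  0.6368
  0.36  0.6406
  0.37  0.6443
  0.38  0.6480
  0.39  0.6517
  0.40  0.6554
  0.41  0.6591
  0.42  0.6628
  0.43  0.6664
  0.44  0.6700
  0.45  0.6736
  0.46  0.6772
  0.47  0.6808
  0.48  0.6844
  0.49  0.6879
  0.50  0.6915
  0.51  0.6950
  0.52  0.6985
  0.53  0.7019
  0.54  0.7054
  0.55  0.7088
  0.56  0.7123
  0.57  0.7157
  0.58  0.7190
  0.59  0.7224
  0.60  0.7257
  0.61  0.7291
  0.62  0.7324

σ√T = 0.26 × 1.0000 = 0.2600
d₁ = [ln(150/142) + (0.064 + 0.26²/2)·1] / 0.2600 = [0.0548 + 0.0978] / 0.2600 = 0.5870 → 0.59
d₂ = d₁ − σ√T = 0.5870 − 0.2600 = 0.3270 → 0.33
exp(−rT) = exp(−0.064·1) = 0.9380
C = 150·N(0.59) − 142·0.9380·N(0.33) = 150·0.7224 − 142·0.9380·0.6293 = 108.3600 − 83.8202 = 24.5398

$24.54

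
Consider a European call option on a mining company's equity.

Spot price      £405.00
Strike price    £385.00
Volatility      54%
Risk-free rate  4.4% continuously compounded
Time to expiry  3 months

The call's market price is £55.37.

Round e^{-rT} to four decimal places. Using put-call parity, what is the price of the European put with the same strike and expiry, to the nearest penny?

e^(−rT) = e^(−0.044·0.25) = 0.9891
Put-call parity: C − P = S − K·e^(−rT) = 405 − 385·0.9891 = 405 − 380.8035 = 24.1965
P = C − (C − P) = 55.37 − (24.1965) = 31.1735

£31.17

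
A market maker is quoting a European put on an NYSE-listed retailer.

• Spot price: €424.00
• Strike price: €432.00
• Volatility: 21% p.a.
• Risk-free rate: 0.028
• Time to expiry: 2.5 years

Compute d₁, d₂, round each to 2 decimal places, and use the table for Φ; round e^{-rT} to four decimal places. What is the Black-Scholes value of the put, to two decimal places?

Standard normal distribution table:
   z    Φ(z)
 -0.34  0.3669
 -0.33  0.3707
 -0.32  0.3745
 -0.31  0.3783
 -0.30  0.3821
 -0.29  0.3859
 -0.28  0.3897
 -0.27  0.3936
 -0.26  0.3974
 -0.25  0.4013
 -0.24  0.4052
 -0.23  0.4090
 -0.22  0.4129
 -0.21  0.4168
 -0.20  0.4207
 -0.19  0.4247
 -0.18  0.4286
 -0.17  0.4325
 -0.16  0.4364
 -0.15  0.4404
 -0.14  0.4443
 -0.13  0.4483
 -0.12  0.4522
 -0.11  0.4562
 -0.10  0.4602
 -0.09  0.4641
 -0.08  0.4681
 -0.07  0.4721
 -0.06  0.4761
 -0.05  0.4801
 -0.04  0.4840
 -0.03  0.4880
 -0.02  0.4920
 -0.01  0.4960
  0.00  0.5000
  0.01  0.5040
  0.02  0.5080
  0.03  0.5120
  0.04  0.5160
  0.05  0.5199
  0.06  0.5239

€44.22

σ√T = 0.21·√2.5 = 0.3320
ln(S/K) + (r + σ²/2)T = ln(424/432) + (0.028 + 0.21²/2)·2.5 = -0.0187 + 0.1251 = 0.1064
d₁ = 0.1064 / 0.3320 = 0.3205 ≈ 0.32
d₂ = d₁ − σ√T = 0.3205 − 0.3320 = -0.0115 ≈ -0.01
e^(−rT) = e^(−0.028·2.5) = 0.9324
N(−d₂) = N(0.01) = 0.5040;  N(−d₁) = N(-0.32) = 0.3745
P = 432·0.9324·0.5040 − 424·0.3745 = 203.0096 − 158.7880 = 44.2216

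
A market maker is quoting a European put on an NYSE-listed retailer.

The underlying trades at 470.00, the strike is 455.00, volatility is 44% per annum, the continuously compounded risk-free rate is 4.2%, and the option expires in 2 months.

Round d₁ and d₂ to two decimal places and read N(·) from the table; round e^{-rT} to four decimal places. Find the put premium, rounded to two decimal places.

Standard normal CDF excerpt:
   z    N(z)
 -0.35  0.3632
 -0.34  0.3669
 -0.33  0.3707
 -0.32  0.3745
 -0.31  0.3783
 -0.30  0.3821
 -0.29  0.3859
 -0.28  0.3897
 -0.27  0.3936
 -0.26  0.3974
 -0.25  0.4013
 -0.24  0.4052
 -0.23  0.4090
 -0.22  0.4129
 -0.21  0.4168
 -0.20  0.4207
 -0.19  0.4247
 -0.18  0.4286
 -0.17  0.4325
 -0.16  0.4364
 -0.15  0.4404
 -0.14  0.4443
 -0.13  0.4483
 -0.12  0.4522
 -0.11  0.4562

T = 0.1667;  σ√T = 0.1796
ln(S/K) + (r + σ²/2)T = ln(470/455) + (0.042 + 0.44²/2)·0.1667 = 0.0324 + 0.0231 = 0.0556
d₁ = 0.0556 / 0.1796 = 0.3094 ⇒ 0.31
d₂ = d₁ − σ√T = 0.3094 − 0.1796 = 0.1297 ⇒ 0.13
exp(−rT) = exp(−0.042·0.1667) = 0.9930
N(−d₂) = N(-0.13) = 0.4483;  N(−d₁) = N(-0.31) = 0.3783
P = 455·0.9930·0.4483 − 470·0.3783 = 202.5487 − 177.8010 = 24.7477

24.75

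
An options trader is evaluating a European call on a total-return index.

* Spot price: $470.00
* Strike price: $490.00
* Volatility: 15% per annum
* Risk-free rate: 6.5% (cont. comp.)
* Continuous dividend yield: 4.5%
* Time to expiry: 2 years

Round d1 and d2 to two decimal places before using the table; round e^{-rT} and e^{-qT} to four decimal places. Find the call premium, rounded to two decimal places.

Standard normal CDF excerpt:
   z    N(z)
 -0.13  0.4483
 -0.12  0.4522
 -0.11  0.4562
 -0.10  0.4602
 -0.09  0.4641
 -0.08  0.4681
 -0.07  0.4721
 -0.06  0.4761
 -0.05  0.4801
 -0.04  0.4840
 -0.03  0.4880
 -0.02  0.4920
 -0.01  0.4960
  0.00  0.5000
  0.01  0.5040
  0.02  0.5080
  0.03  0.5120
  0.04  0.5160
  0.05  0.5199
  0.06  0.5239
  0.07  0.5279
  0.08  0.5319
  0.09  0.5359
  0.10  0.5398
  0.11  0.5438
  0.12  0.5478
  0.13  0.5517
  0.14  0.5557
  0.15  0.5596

σ√T = 0.15·√2 = 0.2121
d₁ = [ln(470/490) + (0.065 − 0.045 + ½·0.15²)·2] / (σ√T) = (-0.0417 + 0.0625) / 0.2121 = 0.0982 → 0.10
d₂ = 0.0982 − 0.2121 = -0.1140 → -0.11
exp(−qT) = exp(−0.045·2) = 0.9139;  exp(−rT) = exp(−0.065·2) = 0.8781
N(d₁) = N(0.10) = 0.5398;  N(d₂) = N(-0.11) = 0.4562
C = 470·0.9139·0.5398 − 490·0.8781·0.4562 = 231.8619 − 196.2887 = 35.5732

$35.57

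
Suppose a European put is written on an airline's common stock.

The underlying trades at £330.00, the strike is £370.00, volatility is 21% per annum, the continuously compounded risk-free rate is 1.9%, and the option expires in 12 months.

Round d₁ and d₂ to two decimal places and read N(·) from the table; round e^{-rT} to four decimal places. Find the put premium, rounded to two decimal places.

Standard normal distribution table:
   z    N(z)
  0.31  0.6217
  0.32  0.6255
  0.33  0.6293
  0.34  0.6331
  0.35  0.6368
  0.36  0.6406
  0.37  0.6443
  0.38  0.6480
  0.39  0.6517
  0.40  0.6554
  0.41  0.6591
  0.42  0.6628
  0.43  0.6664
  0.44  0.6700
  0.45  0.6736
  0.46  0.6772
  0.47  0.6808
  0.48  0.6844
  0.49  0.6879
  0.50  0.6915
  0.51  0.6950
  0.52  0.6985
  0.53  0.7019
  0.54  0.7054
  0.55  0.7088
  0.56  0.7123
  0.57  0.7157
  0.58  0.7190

£48.45

σ√T = 0.21·√1 = 0.2100
d₁ = [ln(330/370) + (0.019 + ½·0.21²)·1] / (σ√T) = (-0.1144 + 0.0410) / 0.2100 = -0.3493 which rounds to -0.35
d₂ = -0.3493 − 0.2100 = -0.5593 which rounds to -0.56
e^(−rT) = e^(−0.019·1) = 0.9812
N(−d₂) = N(0.56) = 0.7123;  N(−d₁) = N(0.35) = 0.6368
P = 370·0.9812·0.7123 − 330·0.6368 = 258.5962 − 210.1440 = 48.4522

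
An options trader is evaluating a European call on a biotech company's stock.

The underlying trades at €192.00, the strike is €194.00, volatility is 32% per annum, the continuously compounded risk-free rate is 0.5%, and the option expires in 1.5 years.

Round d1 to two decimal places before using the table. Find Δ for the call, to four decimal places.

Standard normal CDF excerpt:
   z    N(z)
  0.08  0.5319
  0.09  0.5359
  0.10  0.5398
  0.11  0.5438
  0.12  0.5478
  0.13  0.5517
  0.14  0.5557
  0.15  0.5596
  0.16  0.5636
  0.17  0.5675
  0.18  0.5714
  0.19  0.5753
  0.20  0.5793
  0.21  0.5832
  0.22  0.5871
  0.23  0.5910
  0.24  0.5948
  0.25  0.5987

0.5753

σ√T = 0.32·√1.5 = 0.3919
d₁ = [ln(192/194) + (0.005 + 0.32²/2)·1.5] / 0.3919 = [-0.0104 + 0.0843] / 0.3919 = 0.1887 ⇒ 0.19
N(d₁) = N(0.19) = 0.5753
Δ_call = N(d₁) = 0.5753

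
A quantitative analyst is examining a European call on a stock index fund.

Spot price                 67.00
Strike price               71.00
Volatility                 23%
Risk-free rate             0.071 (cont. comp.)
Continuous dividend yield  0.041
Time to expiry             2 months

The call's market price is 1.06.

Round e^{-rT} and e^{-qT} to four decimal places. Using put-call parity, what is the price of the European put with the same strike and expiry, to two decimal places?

4.68

exp(−qT) = exp(−0.041·0.1667) = 0.9932;  exp(−rT) = exp(−0.071·0.1667) = 0.9882
Put-call parity: C − P = S·e^(−qT) − K·e^(−rT) = 67·0.9932 − 71·0.9882 = 66.5444 − 70.1622 = -3.6178
P = C − (C − P) = 1.06 − (-3.6178) = 4.6778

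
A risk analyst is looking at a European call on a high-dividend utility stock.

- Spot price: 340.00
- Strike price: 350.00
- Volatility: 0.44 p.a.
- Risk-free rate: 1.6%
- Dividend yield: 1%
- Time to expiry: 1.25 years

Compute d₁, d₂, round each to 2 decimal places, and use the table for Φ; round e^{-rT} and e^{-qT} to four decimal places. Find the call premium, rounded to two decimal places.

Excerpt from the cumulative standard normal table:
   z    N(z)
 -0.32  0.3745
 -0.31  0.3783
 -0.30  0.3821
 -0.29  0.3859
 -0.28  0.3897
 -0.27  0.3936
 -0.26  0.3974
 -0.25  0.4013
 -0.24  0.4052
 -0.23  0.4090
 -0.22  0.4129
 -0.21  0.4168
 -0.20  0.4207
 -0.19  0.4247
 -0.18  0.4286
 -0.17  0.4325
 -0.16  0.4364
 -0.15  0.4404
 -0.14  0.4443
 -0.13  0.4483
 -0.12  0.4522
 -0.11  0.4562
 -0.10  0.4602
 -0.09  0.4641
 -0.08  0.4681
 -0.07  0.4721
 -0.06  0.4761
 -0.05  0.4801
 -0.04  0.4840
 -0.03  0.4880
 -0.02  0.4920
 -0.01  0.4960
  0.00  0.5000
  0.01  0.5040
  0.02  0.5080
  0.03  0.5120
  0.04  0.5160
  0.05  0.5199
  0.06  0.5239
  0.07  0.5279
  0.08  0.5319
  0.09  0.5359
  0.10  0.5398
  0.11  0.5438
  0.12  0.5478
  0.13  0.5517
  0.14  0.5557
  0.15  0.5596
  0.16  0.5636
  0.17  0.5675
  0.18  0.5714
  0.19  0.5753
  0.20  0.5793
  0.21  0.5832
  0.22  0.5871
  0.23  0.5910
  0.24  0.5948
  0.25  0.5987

σ√T = 0.44 × 1.1180 = 0.4919
d₁ = [ln(340/350) + (0.016 − 0.01 + 0.44²/2)·1.25] / 0.4919 = [-0.0290 + 0.1285] / 0.4919 = 0.2023 → 0.20
d₂ = d₁ − σ√T = 0.2023 − 0.4919 = -0.2896 → -0.29
exp(−qT) = exp(−0.01·1.25) = 0.9876;  exp(−rT) = exp(−0.016·1.25) = 0.9802
N(d₁) = N(0.20) = 0.5793;  N(d₂) = N(-0.29) = 0.3859
C = 340·0.9876·0.5793 − 350·0.9802·0.3859 = 194.5197 − 132.3907 = 62.1290

62.13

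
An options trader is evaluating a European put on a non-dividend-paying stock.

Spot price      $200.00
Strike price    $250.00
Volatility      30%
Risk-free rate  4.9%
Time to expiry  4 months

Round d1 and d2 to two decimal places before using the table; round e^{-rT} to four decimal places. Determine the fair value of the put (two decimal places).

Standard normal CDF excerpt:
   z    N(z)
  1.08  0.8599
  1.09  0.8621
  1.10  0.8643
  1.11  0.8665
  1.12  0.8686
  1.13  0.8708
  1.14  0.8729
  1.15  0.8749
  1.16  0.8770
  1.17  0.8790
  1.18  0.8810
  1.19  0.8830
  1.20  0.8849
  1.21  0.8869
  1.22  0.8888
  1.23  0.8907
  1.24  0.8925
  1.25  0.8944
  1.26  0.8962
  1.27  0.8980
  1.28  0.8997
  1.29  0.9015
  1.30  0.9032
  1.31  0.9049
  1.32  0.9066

$47.98

σ√T = 0.3 × 0.5774 = 0.1732
d₁ = [ln(200/250) + (0.049 + 0.3²/2)·0.3333] / 0.1732 = [-0.2231 + 0.0313] / 0.1732 = -1.1074 ⇒ -1.11
d₂ = d₁ − σ√T = -1.1074 − 0.1732 = -1.2806 ⇒ -1.28
e^(−rT) = e^(−0.049·0.3333) = 0.9838
P = 250·0.9838·N(1.28) − 200·N(1.11) = 250·0.9838·0.8997 − 200·0.8665 = 221.2812 − 173.3000 = 47.9812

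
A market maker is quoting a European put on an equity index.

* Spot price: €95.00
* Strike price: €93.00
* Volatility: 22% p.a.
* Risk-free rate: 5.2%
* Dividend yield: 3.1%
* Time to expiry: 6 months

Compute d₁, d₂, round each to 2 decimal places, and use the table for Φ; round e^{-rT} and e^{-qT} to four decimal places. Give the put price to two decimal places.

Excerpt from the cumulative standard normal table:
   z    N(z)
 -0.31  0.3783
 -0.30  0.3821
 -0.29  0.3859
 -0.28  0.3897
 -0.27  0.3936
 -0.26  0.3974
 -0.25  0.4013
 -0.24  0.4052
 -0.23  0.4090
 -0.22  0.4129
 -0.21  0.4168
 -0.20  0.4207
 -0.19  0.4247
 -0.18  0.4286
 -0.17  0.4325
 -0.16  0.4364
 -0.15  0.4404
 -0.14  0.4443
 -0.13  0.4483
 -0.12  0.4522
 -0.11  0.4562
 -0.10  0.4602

€4.17

σ√T = 0.22·√0.5 = 0.1556
d₁ = [ln(95/93) + (0.052 − 0.031 + ½·0.22²)·0.5] / (σ√T) = (0.0213 + 0.0226) / 0.1556 = 0.2821 ≈ 0.28
d₂ = 0.2821 − 0.1556 = 0.1265 ≈ 0.13
e^(−qT) = e^(−0.031·0.5) = 0.9846;  e^(−rT) = e^(−0.052·0.5) = 0.9743
P = 93·0.9743·N(-0.13) − 95·0.9846·N(-0.28) = 93·0.9743·0.4483 − 95·0.9846·0.3897 = 40.6204 − 36.4514 = 4.1690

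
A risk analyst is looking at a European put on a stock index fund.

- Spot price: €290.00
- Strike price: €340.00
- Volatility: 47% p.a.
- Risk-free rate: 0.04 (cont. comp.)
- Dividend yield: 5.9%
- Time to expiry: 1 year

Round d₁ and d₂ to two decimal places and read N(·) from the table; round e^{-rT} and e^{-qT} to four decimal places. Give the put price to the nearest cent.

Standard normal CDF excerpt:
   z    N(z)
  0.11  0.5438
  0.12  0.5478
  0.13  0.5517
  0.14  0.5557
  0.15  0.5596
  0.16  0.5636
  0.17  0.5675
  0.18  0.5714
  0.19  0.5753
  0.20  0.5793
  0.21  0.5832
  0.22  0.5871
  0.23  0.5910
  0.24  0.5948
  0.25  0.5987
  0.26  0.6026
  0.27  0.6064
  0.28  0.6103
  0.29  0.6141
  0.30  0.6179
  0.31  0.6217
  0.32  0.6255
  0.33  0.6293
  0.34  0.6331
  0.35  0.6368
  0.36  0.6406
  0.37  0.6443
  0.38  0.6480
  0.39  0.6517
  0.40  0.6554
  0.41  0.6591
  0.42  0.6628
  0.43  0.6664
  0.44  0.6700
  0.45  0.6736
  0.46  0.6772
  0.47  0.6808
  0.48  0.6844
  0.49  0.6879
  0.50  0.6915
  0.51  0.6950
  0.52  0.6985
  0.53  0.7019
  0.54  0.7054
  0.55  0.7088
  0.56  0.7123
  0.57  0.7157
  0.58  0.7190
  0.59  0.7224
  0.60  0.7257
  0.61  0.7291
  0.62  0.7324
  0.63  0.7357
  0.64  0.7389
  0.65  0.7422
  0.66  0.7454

σ√T = 0.47 × 1.0000 = 0.4700
d₁ = [ln(290/340) + (0.04 − 0.059 + 0.47²/2)·1] / 0.4700 = [-0.1591 + 0.0915] / 0.4700 = -0.1439 which rounds to -0.14
d₂ = d₁ − σ√T = -0.1439 − 0.4700 = -0.6139 which rounds to -0.61
e^(−qT) = e^(−0.059·1) = 0.9427;  e^(−rT) = e^(−0.04·1) = 0.9608
P = 340·0.9608·N(0.61) − 290·0.9427·N(0.14) = 340·0.9608·0.7291 − 290·0.9427·0.5557 = 238.1766 − 151.9189 = 86.2576

€86.26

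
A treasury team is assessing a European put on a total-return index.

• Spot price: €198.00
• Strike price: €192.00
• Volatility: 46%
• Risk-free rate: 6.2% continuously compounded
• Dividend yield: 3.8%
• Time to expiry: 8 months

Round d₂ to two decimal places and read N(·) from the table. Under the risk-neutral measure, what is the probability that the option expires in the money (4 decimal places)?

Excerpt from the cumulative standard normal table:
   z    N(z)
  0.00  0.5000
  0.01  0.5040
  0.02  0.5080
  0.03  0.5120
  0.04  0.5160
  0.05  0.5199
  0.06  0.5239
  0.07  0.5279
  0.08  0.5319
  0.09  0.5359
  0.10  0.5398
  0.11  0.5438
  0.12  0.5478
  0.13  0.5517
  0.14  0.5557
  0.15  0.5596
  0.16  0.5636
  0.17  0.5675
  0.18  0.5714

0.5239

σ√T = 0.46 × 0.8165 = 0.3756
d₁ = [ln(198/192) + (0.062 − 0.038 + 0.46²/2)·0.6667] / 0.3756 = [0.0308 + 0.0865] / 0.3756 = 0.3123 which rounds to 0.31
d₂ = d₁ − σ√T = 0.3123 − 0.3756 = -0.0633 which rounds to -0.06
Risk-neutral Pr[S_T < K] = N(−d₂) = N(0.06) = 0.5239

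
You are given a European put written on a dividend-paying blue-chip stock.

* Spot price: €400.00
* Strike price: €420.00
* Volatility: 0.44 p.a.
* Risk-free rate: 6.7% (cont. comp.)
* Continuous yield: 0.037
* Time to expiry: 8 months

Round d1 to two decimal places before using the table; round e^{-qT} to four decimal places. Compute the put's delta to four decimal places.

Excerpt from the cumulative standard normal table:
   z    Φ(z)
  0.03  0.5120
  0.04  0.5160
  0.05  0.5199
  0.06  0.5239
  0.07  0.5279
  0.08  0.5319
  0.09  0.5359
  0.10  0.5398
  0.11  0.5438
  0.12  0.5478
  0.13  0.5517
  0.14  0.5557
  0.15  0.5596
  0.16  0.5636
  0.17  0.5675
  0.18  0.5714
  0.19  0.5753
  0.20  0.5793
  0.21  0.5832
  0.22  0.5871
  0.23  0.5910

-0.4490

T = 0.6667;  σ√T = 0.3593
d₁ = [ln(400/420) + (0.067 − 0.037 + 0.44²/2)·0.6667] / 0.3593 = [-0.0488 + 0.0845] / 0.3593 = 0.0995 which rounds to 0.10
N(d₁) = N(0.10) = 0.5398
Δ_put = e^(−qT)·(N(d₁) − 1) = 0.9756·(0.5398 − 1) = -0.4490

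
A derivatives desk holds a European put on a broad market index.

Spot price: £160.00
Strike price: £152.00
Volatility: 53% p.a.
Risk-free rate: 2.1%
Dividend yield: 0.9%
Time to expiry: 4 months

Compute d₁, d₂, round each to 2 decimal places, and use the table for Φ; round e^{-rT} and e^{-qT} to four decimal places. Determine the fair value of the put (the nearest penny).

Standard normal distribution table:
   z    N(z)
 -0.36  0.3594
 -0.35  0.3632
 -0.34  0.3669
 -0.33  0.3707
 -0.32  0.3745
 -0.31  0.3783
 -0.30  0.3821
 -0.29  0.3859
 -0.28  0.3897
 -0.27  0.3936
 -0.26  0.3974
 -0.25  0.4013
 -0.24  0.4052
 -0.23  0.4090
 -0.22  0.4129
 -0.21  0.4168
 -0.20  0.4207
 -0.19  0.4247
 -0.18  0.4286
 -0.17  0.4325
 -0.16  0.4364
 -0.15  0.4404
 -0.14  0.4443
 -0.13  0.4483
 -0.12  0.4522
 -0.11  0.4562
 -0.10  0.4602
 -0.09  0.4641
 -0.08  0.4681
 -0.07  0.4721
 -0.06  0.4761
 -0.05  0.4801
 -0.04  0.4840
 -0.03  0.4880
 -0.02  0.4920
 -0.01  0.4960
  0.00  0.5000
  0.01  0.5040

£14.52

σ√T = 0.53·√0.3333 = 0.3060
d₁ = [ln(160/152) + (0.021 − 0.009 + ½·0.53²)·0.3333] / (σ√T) = (0.0513 + 0.0508) / 0.3060 = 0.3337 ⇒ 0.33
d₂ = 0.3337 − 0.3060 = 0.0277 ⇒ 0.03
e^(−qT) = e^(−0.009·0.3333) = 0.9970;  e^(−rT) = e^(−0.021·0.3333) = 0.9930
P = 152·0.9930·N(-0.03) − 160·0.9970·N(-0.33) = 152·0.9930·0.4880 − 160·0.9970·0.3707 = 73.6568 − 59.1341 = 14.5227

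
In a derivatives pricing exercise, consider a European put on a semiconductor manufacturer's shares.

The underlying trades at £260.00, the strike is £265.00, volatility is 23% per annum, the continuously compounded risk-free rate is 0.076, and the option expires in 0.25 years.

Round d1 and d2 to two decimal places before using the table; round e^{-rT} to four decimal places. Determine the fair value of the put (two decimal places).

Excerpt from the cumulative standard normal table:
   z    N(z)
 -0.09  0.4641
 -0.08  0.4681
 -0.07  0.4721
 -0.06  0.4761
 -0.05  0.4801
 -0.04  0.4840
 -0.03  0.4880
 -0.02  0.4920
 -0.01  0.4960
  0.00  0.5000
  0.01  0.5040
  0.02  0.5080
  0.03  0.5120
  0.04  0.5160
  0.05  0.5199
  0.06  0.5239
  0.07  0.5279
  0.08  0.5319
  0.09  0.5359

T = 0.25;  σ√T = 0.1150
d₁ = [ln(260/265) + (0.076 + ½·0.23²)·0.25] / (σ√T) = (-0.0190 + 0.0256) / 0.1150 = 0.0571 ⇒ 0.06
d₂ = 0.0571 − 0.1150 = -0.0579 ⇒ -0.06
e^(−rT) = e^(−0.076·0.25) = 0.9812
N(−d₂) = N(0.06) = 0.5239;  N(−d₁) = N(-0.06) = 0.4761
P = 265·0.9812·0.5239 − 260·0.4761 = 136.2234 − 123.7860 = 12.4374

£12.44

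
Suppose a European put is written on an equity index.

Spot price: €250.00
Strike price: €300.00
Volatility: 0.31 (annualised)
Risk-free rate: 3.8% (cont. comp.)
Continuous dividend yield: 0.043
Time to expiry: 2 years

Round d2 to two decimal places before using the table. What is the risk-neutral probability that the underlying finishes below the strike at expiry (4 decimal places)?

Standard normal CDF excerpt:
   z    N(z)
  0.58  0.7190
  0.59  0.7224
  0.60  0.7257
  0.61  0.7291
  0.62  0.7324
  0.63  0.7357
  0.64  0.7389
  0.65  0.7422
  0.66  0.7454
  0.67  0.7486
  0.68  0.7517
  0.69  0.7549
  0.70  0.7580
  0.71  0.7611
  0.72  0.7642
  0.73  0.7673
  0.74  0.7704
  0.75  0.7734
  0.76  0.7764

σ√T = 0.31 × 1.4142 = 0.4384
d₁ = [ln(250/300) + (0.038 − 0.043 + 0.31²/2)·2] / 0.4384 = [-0.1823 + 0.0861] / 0.4384 = -0.2195 ≈ -0.22
d₂ = d₁ − σ√T = -0.2195 − 0.4384 = -0.6579 ≈ -0.66
Pr(exercise) under Q = N(−d₂) = N(0.66) = 0.7454

0.7454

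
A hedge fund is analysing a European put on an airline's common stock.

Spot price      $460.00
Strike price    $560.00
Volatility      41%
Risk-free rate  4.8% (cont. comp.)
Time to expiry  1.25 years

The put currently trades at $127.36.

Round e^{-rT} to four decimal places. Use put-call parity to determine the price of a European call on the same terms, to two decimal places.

exp(−rT) = exp(−0.048·1.25) = 0.9418
Put-call parity: C − P = S − K·e^(−rT) = 460 − 560·0.9418 = 460 − 527.4080 = -67.4080
C = P + (C − P) = 127.36 + (-67.4080) = 59.9520

$59.95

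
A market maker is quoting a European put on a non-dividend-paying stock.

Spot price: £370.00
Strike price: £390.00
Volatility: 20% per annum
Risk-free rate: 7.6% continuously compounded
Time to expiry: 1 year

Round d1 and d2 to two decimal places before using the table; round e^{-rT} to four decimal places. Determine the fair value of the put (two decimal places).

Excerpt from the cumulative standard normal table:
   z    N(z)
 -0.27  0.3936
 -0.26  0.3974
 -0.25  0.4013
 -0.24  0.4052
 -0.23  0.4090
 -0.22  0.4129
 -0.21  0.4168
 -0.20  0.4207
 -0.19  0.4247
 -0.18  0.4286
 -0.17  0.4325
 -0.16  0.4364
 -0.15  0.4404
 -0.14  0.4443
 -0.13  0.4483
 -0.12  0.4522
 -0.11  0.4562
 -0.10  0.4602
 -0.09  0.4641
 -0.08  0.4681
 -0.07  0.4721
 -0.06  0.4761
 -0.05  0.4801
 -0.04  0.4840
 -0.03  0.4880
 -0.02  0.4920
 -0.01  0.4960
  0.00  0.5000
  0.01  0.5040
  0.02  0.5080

T = 1;  σ√T = 0.2000
ln(S/K) + (r + σ²/2)T = ln(370/390) + (0.076 + 0.2²/2)·1 = -0.0526 + 0.0960 = 0.0434
d₁ = 0.0434 / 0.2000 = 0.2168 → 0.22
d₂ = d₁ − σ√T = 0.2168 − 0.2000 = 0.0168 → 0.02
e^(−rT) = e^(−0.076·1) = 0.9268
P = 390·0.9268·N(-0.02) − 370·N(-0.22) = 390·0.9268·0.4920 − 370·0.4129 = 177.8344 − 152.7730 = 25.0614

£25.06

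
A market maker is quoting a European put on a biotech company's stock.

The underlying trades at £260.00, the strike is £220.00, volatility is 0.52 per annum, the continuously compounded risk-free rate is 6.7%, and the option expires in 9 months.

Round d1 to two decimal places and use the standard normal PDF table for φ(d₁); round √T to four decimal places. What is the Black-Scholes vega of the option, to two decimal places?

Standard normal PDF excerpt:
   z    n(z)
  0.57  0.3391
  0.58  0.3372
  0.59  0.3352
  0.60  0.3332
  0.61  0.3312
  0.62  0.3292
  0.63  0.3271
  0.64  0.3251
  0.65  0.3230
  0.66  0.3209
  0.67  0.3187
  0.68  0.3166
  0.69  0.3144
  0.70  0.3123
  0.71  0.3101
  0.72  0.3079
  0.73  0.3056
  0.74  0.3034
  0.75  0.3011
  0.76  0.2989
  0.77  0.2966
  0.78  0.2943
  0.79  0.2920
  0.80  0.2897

T = 0.75;  σ√T = 0.4503
d₁ = [ln(260/220) + (0.067 + 0.52²/2)·0.75] / 0.4503 = [0.1671 + 0.1517] / 0.4503 = 0.7077 ⇒ 0.71
√T = √0.75 = 0.8660
φ(d₁) = φ(0.71) = 0.3101
vega = S·φ(d₁)·√T = 260·0.3101·0.8660 = 69.8221

69.82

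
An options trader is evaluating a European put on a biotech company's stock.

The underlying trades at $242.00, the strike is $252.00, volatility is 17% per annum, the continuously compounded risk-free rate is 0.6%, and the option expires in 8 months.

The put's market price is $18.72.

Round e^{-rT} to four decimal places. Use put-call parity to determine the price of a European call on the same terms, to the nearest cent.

$9.73

e^(−rT) = e^(−0.006·0.6667) = 0.9960
Put-call parity: C − P = S − K·e^(−rT) = 242 − 252·0.9960 = 242 − 250.9920 = -8.9920
C = P + (C − P) = 18.72 + (-8.9920) = 9.7280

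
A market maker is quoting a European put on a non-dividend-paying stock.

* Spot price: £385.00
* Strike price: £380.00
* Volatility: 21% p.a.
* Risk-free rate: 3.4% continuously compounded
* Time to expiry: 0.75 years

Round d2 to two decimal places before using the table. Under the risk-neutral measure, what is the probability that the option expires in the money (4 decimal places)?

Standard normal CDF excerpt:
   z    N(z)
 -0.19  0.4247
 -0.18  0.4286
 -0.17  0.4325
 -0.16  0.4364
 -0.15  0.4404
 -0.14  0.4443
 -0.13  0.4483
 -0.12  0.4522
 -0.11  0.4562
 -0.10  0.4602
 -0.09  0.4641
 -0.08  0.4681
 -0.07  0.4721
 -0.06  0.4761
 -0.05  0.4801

0.4522

σ√T = 0.21 × 0.8660 = 0.1819
d₁ = [ln(385/380) + (0.034 + 0.21²/2)·0.75] / 0.1819 = [0.0131 + 0.0420] / 0.1819 = 0.3030 → 0.30
d₂ = d₁ − σ√T = 0.3030 − 0.1819 = 0.1212 → 0.12
Pr(exercise) under Q = N(−d₂) = N(-0.12) = 0.4522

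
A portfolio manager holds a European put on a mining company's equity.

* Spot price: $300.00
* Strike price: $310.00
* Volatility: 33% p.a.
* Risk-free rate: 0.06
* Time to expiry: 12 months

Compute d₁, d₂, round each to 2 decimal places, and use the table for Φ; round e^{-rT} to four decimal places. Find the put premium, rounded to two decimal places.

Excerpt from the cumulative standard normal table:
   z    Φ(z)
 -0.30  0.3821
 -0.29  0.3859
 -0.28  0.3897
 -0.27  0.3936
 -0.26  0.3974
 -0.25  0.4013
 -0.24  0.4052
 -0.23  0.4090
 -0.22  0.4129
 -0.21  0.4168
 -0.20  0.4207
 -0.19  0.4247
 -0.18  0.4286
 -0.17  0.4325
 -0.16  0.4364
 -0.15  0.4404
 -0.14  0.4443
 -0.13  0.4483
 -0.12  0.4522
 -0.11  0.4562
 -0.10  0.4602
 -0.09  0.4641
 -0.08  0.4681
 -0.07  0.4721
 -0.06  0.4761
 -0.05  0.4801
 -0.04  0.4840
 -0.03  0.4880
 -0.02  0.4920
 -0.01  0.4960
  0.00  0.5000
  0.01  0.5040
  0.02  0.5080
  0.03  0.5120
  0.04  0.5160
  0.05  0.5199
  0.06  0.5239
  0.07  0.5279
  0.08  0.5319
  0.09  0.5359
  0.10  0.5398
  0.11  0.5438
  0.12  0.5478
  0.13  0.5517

σ√T = 0.33·√1 = 0.3300
d₁ = [ln(300/310) + (0.06 + 0.33²/2)·1] / 0.3300 = [-0.0328 + 0.1144] / 0.3300 = 0.2475 → 0.25
d₂ = d₁ − σ√T = 0.2475 − 0.3300 = -0.0825 → -0.08
e^(−rT) = e^(−0.06·1) = 0.9418
N(−d₂) = N(0.08) = 0.5319;  N(−d₁) = N(-0.25) = 0.4013
P = 310·0.9418·0.5319 − 300·0.4013 = 155.2925 − 120.3900 = 34.9025

$34.90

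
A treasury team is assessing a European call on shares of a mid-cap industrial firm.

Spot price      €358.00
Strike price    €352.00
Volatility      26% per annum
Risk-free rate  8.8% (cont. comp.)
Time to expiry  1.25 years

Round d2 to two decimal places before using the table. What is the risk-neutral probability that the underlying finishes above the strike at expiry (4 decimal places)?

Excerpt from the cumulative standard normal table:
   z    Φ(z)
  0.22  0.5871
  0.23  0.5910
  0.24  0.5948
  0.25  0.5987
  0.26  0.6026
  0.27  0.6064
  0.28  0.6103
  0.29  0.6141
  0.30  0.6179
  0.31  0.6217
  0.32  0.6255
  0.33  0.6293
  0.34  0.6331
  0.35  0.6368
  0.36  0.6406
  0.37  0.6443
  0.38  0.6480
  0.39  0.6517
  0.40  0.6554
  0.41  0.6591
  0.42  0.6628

0.6141

σ√T = 0.26 × 1.1180 = 0.2907
d₁ = [ln(358/352) + (0.088 + 0.26²/2)·1.25] / 0.2907 = [0.0169 + 0.1522] / 0.2907 = 0.5819 ≈ 0.58
d₂ = d₁ − σ√T = 0.5819 − 0.2907 = 0.2912 ≈ 0.29
Pr(exercise) under Q = N(d₂) = 0.6141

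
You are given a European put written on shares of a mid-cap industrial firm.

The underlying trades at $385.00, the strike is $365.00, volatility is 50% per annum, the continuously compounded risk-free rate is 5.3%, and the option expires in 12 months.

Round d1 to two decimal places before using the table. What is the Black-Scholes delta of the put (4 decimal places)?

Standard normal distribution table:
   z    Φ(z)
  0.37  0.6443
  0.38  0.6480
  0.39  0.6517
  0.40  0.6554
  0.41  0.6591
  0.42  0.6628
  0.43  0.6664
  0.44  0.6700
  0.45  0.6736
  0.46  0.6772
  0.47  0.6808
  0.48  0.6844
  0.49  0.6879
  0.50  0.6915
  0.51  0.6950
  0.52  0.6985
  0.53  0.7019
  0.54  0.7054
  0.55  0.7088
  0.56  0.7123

-0.3228

σ√T = 0.5·√1 = 0.5000
ln(S/K) + (r + σ²/2)T = ln(385/365) + (0.053 + 0.5²/2)·1 = 0.0533 + 0.1780 = 0.2313
d₁ = 0.2313 / 0.5000 = 0.4627 ⇒ 0.46
N(d₁) = N(0.46) = 0.6772
Δ_put = N(d₁) − 1 = 0.6772 − 1 = -0.3228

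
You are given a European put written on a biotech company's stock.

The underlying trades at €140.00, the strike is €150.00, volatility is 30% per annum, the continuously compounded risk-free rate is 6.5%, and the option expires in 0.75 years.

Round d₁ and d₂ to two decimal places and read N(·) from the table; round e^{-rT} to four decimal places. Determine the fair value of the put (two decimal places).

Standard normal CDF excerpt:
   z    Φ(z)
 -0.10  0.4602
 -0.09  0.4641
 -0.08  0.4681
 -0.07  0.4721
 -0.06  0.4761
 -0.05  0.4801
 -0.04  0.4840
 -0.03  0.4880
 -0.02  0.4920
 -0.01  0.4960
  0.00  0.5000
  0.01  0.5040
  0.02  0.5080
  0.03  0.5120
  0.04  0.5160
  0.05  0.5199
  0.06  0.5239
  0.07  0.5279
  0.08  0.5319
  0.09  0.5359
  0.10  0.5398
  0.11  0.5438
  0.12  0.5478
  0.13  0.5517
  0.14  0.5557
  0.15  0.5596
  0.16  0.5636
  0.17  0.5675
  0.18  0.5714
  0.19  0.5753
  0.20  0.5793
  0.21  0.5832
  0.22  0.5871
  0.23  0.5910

σ√T = 0.3 × 0.8660 = 0.2598
ln(S/K) + (r + σ²/2)T = ln(140/150) + (0.065 + 0.3²/2)·0.75 = -0.0690 + 0.0825 = 0.0135
d₁ = 0.0135 / 0.2598 = 0.0520 → 0.05
d₂ = d₁ − σ√T = 0.0520 − 0.2598 = -0.2078 → -0.21
e^(−rT) = e^(−0.065·0.75) = 0.9524
P = 150·0.9524·N(0.21) − 140·N(-0.05) = 150·0.9524·0.5832 − 140·0.4801 = 83.3160 − 67.2140 = 16.1020

€16.10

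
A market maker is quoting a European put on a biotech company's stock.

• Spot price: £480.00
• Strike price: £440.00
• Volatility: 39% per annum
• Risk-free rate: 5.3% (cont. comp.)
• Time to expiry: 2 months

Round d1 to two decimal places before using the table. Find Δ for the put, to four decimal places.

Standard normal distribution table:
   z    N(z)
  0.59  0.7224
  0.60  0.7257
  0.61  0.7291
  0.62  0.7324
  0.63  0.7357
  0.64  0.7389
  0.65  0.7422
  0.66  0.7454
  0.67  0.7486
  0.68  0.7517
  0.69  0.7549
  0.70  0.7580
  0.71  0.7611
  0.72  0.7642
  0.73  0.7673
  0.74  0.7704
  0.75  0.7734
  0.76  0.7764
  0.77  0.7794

T = 0.1667;  σ√T = 0.1592
ln(S/K) + (r + σ²/2)T = ln(480/440) + (0.053 + 0.39²/2)·0.1667 = 0.0870 + 0.0215 = 0.1085
d₁ = 0.1085 / 0.1592 = 0.6816 which rounds to 0.68
N(d₁) = N(0.68) = 0.7517
Δ_put = N(d₁) − 1 = 0.7517 − 1 = -0.2483

-0.2483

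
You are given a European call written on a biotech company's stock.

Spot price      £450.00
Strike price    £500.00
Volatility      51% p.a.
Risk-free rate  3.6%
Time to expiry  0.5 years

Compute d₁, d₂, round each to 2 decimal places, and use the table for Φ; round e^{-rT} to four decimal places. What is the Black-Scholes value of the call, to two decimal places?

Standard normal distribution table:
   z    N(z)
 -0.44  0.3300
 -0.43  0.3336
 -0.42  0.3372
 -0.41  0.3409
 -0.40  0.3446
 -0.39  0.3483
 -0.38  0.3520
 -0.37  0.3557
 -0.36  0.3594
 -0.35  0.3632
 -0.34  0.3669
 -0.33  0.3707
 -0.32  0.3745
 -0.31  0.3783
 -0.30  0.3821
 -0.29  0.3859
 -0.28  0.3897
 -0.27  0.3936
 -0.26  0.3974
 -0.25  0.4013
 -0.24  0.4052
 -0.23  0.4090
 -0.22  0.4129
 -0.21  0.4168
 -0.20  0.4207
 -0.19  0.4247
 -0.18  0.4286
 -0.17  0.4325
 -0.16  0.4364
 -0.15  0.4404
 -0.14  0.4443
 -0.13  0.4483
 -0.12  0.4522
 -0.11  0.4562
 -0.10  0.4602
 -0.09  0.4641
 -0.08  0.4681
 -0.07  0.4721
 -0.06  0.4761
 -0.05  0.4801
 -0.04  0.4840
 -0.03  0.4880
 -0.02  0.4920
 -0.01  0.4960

T = 0.5;  σ√T = 0.3606
d₁ = [ln(450/500) + (0.036 + 0.51²/2)·0.5] / 0.3606 = [-0.1054 + 0.0830] / 0.3606 = -0.0619 → -0.06
d₂ = d₁ − σ√T = -0.0619 − 0.3606 = -0.4226 → -0.42
e^(−rT) = e^(−0.036·0.5) = 0.9822
N(d₁) = N(-0.06) = 0.4761;  N(d₂) = N(-0.42) = 0.3372
C = 450·0.4761 − 500·0.9822·0.3372 = 214.2450 − 165.5989 = 48.6461

£48.65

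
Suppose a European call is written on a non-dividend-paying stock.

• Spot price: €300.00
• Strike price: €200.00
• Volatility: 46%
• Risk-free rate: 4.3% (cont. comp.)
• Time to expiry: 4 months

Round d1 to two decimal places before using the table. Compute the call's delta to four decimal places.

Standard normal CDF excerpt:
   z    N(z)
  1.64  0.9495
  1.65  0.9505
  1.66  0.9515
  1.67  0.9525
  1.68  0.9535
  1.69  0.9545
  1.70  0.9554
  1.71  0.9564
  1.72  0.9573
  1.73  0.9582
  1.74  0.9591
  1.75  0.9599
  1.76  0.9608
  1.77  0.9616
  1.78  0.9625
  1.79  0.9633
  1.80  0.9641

0.9564

T = 0.3333;  σ√T = 0.2656
d₁ = [ln(300/200) + (0.043 + 0.46²/2)·0.3333] / 0.2656 = [0.4055 + 0.0496] / 0.2656 = 1.7135 ⇒ 1.71
N(d₁) = N(1.71) = 0.9564
Δ_call = N(d₁) = 0.9564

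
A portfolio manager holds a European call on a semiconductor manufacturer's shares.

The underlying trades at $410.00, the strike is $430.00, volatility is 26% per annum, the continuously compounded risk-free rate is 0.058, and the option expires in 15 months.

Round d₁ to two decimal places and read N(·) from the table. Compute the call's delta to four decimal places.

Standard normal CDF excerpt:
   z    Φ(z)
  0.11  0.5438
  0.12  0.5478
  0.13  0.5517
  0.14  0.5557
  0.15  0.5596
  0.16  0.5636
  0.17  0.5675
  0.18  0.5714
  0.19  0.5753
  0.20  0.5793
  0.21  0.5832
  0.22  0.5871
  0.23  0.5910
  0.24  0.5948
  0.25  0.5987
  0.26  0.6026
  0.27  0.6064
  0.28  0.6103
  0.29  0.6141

σ√T = 0.26 × 1.1180 = 0.2907
d₁ = [ln(410/430) + (0.058 + ½·0.26²)·1.25] / (σ√T) = (-0.0476 + 0.1148) / 0.2907 = 0.2309 ⇒ 0.23
N(d₁) = N(0.23) = 0.5910
Δ_call = N(d₁) = 0.5910

0.5910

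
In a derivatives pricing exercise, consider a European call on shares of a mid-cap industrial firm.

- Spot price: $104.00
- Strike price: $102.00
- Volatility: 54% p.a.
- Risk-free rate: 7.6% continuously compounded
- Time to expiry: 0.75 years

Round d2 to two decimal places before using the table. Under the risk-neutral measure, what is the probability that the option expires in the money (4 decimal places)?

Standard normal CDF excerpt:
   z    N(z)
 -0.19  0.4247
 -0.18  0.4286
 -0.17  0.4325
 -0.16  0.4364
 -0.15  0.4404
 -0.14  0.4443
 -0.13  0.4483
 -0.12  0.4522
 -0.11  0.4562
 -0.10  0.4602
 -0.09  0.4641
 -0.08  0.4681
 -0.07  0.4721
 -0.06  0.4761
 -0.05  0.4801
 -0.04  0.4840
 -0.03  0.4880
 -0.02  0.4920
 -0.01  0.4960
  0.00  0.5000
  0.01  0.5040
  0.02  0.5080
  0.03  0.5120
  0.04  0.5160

T = 0.75;  σ√T = 0.4677
ln(S/K) + (r + σ²/2)T = ln(104/102) + (0.076 + 0.54²/2)·0.75 = 0.0194 + 0.1663 = 0.1858
d₁ = 0.1858 / 0.4677 = 0.3972 ≈ 0.40
d₂ = d₁ − σ√T = 0.3972 − 0.4677 = -0.0704 ≈ -0.07
Risk-neutral Pr[S_T > K] = N(d₂) = N(-0.07) = 0.4721

0.4721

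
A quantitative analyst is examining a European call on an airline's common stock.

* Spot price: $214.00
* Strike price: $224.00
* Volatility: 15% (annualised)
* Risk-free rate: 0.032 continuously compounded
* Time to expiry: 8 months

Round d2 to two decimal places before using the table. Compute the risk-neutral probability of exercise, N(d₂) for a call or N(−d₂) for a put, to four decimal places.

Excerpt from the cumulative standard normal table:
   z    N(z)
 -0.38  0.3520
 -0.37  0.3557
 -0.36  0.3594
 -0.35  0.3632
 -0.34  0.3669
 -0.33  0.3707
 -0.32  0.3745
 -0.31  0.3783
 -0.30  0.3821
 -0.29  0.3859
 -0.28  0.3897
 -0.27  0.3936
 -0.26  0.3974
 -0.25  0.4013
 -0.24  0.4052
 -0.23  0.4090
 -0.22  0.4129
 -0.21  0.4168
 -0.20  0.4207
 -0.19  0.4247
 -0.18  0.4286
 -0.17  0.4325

σ√T = 0.15 × 0.8165 = 0.1225
d₁ = [ln(214/224) + (0.032 + ½·0.15²)·0.6667] / (σ√T) = (-0.0457 + 0.0288) / 0.1225 = -0.1375 which rounds to -0.14
d₂ = -0.1375 − 0.1225 = -0.2599 which rounds to -0.26
Risk-neutral Pr[S_T > K] = N(d₂) = N(-0.26) = 0.3974

0.3974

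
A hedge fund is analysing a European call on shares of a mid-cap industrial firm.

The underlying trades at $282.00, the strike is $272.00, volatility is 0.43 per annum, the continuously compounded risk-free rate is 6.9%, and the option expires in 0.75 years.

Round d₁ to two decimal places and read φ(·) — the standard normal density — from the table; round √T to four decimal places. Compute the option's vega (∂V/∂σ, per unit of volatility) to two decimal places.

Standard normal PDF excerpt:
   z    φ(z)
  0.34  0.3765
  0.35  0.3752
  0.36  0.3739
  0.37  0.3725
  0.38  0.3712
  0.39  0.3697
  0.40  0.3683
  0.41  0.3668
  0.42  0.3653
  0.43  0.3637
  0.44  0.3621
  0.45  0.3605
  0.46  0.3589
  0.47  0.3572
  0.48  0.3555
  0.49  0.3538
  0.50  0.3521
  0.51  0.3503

σ√T = 0.43 × 0.8660 = 0.3724
d₁ = [ln(282/272) + (0.069 + 0.43²/2)·0.75] / 0.3724 = [0.0361 + 0.1211] / 0.3724 = 0.4221 which rounds to 0.42
√T = √0.75 = 0.8660
φ(d₁) = φ(0.42) = 0.3653
vega = S·φ(d₁)·√T = 282·0.3653·0.8660 = 89.2106

89.21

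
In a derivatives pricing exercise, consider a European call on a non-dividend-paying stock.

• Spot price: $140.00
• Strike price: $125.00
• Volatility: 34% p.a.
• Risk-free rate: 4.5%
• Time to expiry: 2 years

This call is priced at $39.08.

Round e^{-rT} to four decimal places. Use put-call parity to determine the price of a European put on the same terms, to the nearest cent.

$13.32

exp(−rT) = exp(−0.045·2) = 0.9139
Put-call parity: C − P = S − K·e^(−rT) = 140 − 125·0.9139 = 140 − 114.2375 = 25.7625
P = C − (C − P) = 39.08 − (25.7625) = 13.3175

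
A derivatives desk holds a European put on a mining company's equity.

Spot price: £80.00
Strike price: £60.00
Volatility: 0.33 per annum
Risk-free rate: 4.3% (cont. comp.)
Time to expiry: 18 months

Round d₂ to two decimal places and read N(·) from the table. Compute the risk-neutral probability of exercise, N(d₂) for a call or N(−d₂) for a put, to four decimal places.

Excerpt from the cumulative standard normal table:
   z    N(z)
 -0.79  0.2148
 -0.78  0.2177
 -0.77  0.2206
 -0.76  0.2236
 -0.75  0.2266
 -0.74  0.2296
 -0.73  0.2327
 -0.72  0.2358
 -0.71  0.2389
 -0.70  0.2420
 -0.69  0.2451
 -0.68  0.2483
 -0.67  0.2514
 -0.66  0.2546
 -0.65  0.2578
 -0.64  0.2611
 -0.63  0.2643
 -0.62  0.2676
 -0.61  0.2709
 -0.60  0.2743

σ√T = 0.33 × 1.2247 = 0.4042
ln(S/K) + (r + σ²/2)T = ln(80/60) + (0.043 + 0.33²/2)·1.5 = 0.2877 + 0.1462 = 0.4339
d₁ = 0.4339 / 0.4042 = 1.0735 ⇒ 1.07
d₂ = d₁ − σ√T = 1.0735 − 0.4042 = 0.6693 ⇒ 0.67
Pr(exercise) under Q = N(−d₂) = N(-0.67) = 0.2514

0.2514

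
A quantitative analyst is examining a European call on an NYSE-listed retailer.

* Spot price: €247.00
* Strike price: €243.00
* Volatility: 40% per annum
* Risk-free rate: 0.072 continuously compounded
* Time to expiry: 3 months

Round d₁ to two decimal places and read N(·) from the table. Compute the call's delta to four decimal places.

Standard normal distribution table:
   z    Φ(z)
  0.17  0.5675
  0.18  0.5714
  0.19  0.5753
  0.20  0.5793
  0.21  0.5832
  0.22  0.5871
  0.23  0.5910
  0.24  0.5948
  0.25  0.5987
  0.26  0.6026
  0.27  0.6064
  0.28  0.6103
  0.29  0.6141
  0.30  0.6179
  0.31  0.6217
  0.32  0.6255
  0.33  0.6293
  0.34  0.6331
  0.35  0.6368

0.6064

σ√T = 0.4·√0.25 = 0.2000
d₁ = [ln(247/243) + (0.072 + 0.4²/2)·0.25] / 0.2000 = [0.0163 + 0.0380] / 0.2000 = 0.2716 ≈ 0.27
N(d₁) = N(0.27) = 0.6064
Δ_call = N(d₁) = 0.6064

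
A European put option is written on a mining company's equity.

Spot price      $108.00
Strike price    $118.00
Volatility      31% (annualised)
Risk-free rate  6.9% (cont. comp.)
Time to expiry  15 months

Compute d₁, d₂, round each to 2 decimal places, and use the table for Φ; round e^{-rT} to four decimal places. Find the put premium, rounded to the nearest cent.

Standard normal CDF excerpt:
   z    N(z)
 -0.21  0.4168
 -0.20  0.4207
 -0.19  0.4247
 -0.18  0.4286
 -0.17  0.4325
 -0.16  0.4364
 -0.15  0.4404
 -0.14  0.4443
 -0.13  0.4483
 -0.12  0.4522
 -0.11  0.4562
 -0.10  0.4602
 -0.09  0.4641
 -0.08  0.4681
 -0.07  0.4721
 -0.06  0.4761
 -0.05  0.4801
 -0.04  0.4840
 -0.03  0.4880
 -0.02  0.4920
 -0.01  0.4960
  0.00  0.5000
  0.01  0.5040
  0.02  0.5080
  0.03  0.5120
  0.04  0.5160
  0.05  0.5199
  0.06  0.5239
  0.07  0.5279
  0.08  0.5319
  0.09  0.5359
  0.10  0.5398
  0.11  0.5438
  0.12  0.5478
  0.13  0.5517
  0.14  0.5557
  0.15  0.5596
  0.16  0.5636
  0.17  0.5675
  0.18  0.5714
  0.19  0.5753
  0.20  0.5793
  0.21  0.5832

σ√T = 0.31·√1.25 = 0.3466
ln(S/K) + (r + σ²/2)T = ln(108/118) + (0.069 + 0.31²/2)·1.25 = -0.0886 + 0.1463 = 0.0578
d₁ = 0.0578 / 0.3466 = 0.1666 ≈ 0.17
d₂ = d₁ − σ√T = 0.1666 − 0.3466 = -0.1799 ≈ -0.18
e^(−rT) = e^(−0.069·1.25) = 0.9174
N(−d₂) = N(0.18) = 0.5714;  N(−d₁) = N(-0.17) = 0.4325
P = 118·0.9174·0.5714 − 108·0.4325 = 61.8559 − 46.7100 = 15.1459

$15.15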